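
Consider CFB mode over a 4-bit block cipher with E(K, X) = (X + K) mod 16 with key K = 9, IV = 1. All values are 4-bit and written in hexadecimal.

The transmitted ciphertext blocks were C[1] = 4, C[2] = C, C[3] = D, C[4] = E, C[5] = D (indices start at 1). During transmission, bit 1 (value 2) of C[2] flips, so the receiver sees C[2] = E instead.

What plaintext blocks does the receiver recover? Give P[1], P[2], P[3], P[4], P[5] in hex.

CFB decryption: P_i = C_i ⊕ E(K, C_{i−1}), with C_{0} = IV.
Only C[2] changed, to E. In CFB, a change in C_i flips the same bit in P_i and garbles P_{i+1}. Decrypting the received ciphertext:
P[1]: E(K, 1) = A; 4 ⊕ A = E.
P[2]: E(K, 4) = D; E ⊕ D = 3.
P[3]: E(K, E) = 7; D ⊕ 7 = A.
P[4]: E(K, D) = 6; E ⊕ 6 = 8.
P[5]: E(K, E) = 7; D ⊕ 7 = A.
Blocks that differ from the original plaintext: P[2], P[3].

P[1] = E, P[2] = 3, P[3] = A, P[4] = 8, P[5] = A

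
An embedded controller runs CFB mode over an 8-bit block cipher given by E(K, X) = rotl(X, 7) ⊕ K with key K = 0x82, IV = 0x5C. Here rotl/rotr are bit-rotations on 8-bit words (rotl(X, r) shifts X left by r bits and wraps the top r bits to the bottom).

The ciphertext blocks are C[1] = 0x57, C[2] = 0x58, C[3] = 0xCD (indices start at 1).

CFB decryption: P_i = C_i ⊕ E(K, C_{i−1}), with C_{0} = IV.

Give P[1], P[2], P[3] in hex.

P[1]: E(K, 0x5C) = 0xAC; 0x57 ⊕ 0xAC = 0xFB.
P[2]: E(K, 0x57) = 0x29; 0x58 ⊕ 0x29 = 0x71.
P[3]: E(K, 0x58) = 0xAE; 0xCD ⊕ 0xAE = 0x63.

P[1] = 0xFB, P[2] = 0x71, P[3] = 0x63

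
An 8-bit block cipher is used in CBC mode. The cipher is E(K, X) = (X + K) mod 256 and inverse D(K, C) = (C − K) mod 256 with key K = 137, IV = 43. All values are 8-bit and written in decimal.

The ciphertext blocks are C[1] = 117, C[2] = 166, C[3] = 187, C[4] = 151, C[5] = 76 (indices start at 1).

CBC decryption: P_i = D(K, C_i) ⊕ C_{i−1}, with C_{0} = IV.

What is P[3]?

P[3]: D(K, 187) = 50; 50 ⊕ 166 = 148.

P[3] = 148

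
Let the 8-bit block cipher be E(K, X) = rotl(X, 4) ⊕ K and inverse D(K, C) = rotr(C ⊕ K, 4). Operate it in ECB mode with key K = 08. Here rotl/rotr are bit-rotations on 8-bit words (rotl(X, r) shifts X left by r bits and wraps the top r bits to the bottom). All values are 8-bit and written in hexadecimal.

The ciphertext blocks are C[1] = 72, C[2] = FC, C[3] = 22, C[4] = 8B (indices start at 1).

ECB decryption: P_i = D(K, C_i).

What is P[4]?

P[4] = 38

P[4]: D(K, 8B) = 38.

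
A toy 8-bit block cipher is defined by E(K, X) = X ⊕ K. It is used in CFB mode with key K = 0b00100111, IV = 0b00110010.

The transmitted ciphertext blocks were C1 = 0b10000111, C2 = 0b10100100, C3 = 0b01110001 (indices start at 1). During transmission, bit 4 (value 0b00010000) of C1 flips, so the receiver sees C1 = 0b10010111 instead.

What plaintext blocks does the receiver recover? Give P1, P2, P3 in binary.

CFB decryption: P_i = C_i ⊕ E(K, C_{i−1}), with C_{0} = IV.
Only C1 changed, to 0b10010111. In CFB, a change in C_i flips the same bit in P_i and garbles P_{i+1}. Decrypting the received ciphertext:
P1: E(K, 0b00110010) = 0b00010101; 0b10010111 ⊕ 0b00010101 = 0b10000010.
P2: E(K, 0b10010111) = 0b10110000; 0b10100100 ⊕ 0b10110000 = 0b00010100.
P3: E(K, 0b10100100) = 0b10000011; 0b01110001 ⊕ 0b10000011 = 0b11110010.
Blocks that differ from the original plaintext: P1, P2.

P1 = 0b10000010, P2 = 0b00010100, P3 = 0b11110010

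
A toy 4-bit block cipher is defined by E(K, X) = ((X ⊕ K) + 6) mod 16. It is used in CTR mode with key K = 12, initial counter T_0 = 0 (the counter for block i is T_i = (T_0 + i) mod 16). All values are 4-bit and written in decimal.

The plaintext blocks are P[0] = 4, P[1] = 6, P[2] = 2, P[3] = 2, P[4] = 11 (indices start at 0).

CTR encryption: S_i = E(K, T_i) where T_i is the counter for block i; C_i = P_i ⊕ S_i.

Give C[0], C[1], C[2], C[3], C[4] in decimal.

C[0] = 6, C[1] = 5, C[2] = 6, C[3] = 7, C[4] = 5

C[0]: T = 0, S = E(K, T) = 2; 4 ⊕ 2 = 6.
C[1]: T = 1, S = E(K, T) = 3; 6 ⊕ 3 = 5.
C[2]: T = 2, S = E(K, T) = 4; 2 ⊕ 4 = 6.
C[3]: T = 3, S = E(K, T) = 5; 2 ⊕ 5 = 7.
C[4]: T = 4, S = E(K, T) = 14; 11 ⊕ 14 = 5.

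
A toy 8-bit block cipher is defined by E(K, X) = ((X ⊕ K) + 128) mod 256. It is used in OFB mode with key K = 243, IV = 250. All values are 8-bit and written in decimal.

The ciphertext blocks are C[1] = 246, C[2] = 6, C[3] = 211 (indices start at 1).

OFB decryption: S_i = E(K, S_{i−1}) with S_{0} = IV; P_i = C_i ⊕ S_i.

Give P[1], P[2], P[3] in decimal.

P[1] = 127, P[2] = 252, P[3] = 90

P[1]: S = E(K, 250) = 137; 246 ⊕ 137 = 127.
P[2]: S = E(K, 137) = 250; 6 ⊕ 250 = 252.
P[3]: S = E(K, 250) = 137; 211 ⊕ 137 = 90.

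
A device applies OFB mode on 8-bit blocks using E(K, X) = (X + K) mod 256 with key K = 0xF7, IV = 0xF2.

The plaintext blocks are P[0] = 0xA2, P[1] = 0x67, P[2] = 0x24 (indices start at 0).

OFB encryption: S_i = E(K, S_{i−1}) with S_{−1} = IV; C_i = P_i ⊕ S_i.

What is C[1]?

C[1] = 0x87

C[0]: S = E(K, 0xF2) = 0xE9; 0xA2 ⊕ 0xE9 = 0x4B.
C[1]: S = E(K, 0xE9) = 0xE0; 0x67 ⊕ 0xE0 = 0x87.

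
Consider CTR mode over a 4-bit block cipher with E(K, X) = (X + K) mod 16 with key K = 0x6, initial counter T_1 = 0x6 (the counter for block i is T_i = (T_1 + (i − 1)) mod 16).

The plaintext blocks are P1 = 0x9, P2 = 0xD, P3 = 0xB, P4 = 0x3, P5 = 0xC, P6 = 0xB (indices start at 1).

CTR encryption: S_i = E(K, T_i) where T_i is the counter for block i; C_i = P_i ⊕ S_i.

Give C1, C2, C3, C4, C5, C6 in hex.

C1: T = 0x6, S = E(K, T) = 0xC; 0x9 ⊕ 0xC = 0x5.
C2: T = 0x7, S = E(K, T) = 0xD; 0xD ⊕ 0xD = 0x0.
C3: T = 0x8, S = E(K, T) = 0xE; 0xB ⊕ 0xE = 0x5.
C4: T = 0x9, S = E(K, T) = 0xF; 0x3 ⊕ 0xF = 0xC.
C5: T = 0xA, S = E(K, T) = 0x0; 0xC ⊕ 0x0 = 0xC.
C6: T = 0xB, S = E(K, T) = 0x1; 0xB ⊕ 0x1 = 0xA.

C1 = 0x5, C2 = 0x0, C3 = 0x5, C4 = 0xC, C5 = 0xC, C6 = 0xA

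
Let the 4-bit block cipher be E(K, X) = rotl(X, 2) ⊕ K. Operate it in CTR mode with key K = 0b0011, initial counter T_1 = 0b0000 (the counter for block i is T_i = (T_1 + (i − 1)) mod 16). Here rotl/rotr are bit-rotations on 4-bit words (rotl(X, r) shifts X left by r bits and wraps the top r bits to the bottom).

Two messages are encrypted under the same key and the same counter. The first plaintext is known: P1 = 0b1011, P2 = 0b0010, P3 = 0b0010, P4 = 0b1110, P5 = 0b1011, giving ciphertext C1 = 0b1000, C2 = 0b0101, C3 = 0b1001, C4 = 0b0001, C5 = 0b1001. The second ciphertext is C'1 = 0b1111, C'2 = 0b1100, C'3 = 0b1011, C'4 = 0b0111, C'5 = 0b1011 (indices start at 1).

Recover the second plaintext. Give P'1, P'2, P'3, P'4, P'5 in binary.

In CTR with a reused counter, both messages share the same keystream S_i, so C_i ⊕ C'_i = P_i ⊕ P'_i and thus P'_i = P_i ⊕ C_i ⊕ C'_i.
P'1: 0b1011 ⊕ 0b1000 ⊕ 0b1111 = 0b1100.
P'2: 0b0010 ⊕ 0b0101 ⊕ 0b1100 = 0b1011.
P'3: 0b0010 ⊕ 0b1001 ⊕ 0b1011 = 0b0000.
P'4: 0b1110 ⊕ 0b0001 ⊕ 0b0111 = 0b1000.
P'5: 0b1011 ⊕ 0b1001 ⊕ 0b1011 = 0b1001.

P'1 = 0b1100, P'2 = 0b1011, P'3 = 0b0000, P'4 = 0b1000, P'5 = 0b1001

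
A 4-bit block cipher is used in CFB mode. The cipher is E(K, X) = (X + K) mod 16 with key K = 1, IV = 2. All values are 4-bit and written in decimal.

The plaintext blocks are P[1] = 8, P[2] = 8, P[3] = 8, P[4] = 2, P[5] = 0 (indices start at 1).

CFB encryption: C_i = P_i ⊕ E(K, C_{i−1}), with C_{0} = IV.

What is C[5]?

C[1]: E(K, 2) = 3; 8 ⊕ 3 = 11.
C[2]: E(K, 11) = 12; 8 ⊕ 12 = 4.
C[3]: E(K, 4) = 5; 8 ⊕ 5 = 13.
C[4]: E(K, 13) = 14; 2 ⊕ 14 = 12.
C[5]: E(K, 12) = 13; 0 ⊕ 13 = 13.

C[5] = 13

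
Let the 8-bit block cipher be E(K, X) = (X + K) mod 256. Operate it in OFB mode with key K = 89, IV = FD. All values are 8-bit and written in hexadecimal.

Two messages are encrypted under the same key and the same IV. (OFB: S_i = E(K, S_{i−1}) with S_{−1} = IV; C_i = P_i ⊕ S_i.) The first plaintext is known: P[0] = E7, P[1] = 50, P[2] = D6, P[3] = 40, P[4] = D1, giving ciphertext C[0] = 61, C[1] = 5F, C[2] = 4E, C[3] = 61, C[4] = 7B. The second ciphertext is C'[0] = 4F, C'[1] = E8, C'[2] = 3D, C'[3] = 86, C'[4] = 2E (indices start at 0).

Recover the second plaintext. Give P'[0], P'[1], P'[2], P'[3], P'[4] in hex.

In OFB with a reused IV, both messages share the same keystream S_i, so C_i ⊕ C'_i = P_i ⊕ P'_i and thus P'_i = P_i ⊕ C_i ⊕ C'_i.
P'[0]: E7 ⊕ 61 ⊕ 4F = C9.
P'[1]: 50 ⊕ 5F ⊕ E8 = E7.
P'[2]: D6 ⊕ 4E ⊕ 3D = A5.
P'[3]: 40 ⊕ 61 ⊕ 86 = A7.
P'[4]: D1 ⊕ 7B ⊕ 2E = 84.

P'[0] = C9, P'[1] = E7, P'[2] = A5, P'[3] = A7, P'[4] = 84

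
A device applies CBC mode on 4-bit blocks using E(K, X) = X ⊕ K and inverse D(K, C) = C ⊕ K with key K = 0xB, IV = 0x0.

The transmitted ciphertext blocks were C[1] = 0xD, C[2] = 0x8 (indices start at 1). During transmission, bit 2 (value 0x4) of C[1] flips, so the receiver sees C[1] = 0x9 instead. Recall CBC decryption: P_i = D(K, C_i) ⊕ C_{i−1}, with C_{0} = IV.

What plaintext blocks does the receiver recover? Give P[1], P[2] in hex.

P[1] = 0x2, P[2] = 0xA

Only C[1] changed, to 0x9. In CBC, a change in C_i garbles P_i and flips the same bit in P_{i+1}. Decrypting the received ciphertext:
P[1]: D(K, 0x9) = 0x2; 0x2 ⊕ 0x0 = 0x2.
P[2]: D(K, 0x8) = 0x3; 0x3 ⊕ 0x9 = 0xA.
Blocks that differ from the original plaintext: P[1], P[2].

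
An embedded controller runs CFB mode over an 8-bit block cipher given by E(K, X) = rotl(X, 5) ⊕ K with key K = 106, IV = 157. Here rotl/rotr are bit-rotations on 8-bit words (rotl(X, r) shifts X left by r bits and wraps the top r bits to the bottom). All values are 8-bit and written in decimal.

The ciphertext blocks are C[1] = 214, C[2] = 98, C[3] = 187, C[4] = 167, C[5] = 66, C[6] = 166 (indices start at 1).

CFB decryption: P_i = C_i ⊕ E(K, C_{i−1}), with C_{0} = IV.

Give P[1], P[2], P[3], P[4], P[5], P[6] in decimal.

P[1]: E(K, 157) = 217; 214 ⊕ 217 = 15.
P[2]: E(K, 214) = 176; 98 ⊕ 176 = 210.
P[3]: E(K, 98) = 38; 187 ⊕ 38 = 157.
P[4]: E(K, 187) = 29; 167 ⊕ 29 = 186.
P[5]: E(K, 167) = 158; 66 ⊕ 158 = 220.
P[6]: E(K, 66) = 34; 166 ⊕ 34 = 132.

P[1] = 15, P[2] = 210, P[3] = 157, P[4] = 186, P[5] = 220, P[6] = 132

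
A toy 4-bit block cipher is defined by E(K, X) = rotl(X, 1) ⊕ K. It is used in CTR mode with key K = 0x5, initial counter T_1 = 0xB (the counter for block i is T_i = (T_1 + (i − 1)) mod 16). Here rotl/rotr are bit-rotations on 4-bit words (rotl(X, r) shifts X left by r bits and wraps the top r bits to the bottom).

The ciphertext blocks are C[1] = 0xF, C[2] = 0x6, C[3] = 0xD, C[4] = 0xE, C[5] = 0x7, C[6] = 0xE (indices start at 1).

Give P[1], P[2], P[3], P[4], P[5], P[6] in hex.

CTR decryption: S_i = E(K, T_i) where T_i is the counter for block i; P_i = C_i ⊕ S_i.
P[1]: T = 0xB, S = E(K, T) = 0x2; 0xF ⊕ 0x2 = 0xD.
P[2]: T = 0xC, S = E(K, T) = 0xC; 0x6 ⊕ 0xC = 0xA.
P[3]: T = 0xD, S = E(K, T) = 0xE; 0xD ⊕ 0xE = 0x3.
P[4]: T = 0xE, S = E(K, T) = 0x8; 0xE ⊕ 0x8 = 0x6.
P[5]: T = 0xF, S = E(K, T) = 0xA; 0x7 ⊕ 0xA = 0xD.
P[6]: T = 0x0, S = E(K, T) = 0x5; 0xE ⊕ 0x5 = 0xB.

P[1] = 0xD, P[2] = 0xA, P[3] = 0x3, P[4] = 0x6, P[5] = 0xD, P[6] = 0xB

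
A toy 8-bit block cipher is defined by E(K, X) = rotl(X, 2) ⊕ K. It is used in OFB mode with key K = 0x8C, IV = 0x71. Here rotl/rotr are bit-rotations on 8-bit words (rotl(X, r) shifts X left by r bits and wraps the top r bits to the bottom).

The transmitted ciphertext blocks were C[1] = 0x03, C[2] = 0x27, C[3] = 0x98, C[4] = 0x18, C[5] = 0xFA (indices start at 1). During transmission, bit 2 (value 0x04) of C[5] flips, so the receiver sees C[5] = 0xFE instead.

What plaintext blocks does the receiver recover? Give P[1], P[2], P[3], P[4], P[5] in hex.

OFB decryption: S_i = E(K, S_{i−1}) with S_{0} = IV; P_i = C_i ⊕ S_i.
Only C[5] changed, to 0xFE. In OFB, a change in C_i flips the same bit in P_i only; the keystream is unaffected. Decrypting the received ciphertext:
P[1]: S = E(K, 0x71) = 0x49; 0x03 ⊕ 0x49 = 0x4A.
P[2]: S = E(K, 0x49) = 0xA9; 0x27 ⊕ 0xA9 = 0x8E.
P[3]: S = E(K, 0xA9) = 0x2A; 0x98 ⊕ 0x2A = 0xB2.
P[4]: S = E(K, 0x2A) = 0x24; 0x18 ⊕ 0x24 = 0x3C.
P[5]: S = E(K, 0x24) = 0x1C; 0xFE ⊕ 0x1C = 0xE2.
Blocks that differ from the original plaintext: P[5].

P[1] = 0x4A, P[2] = 0x8E, P[3] = 0xB2, P[4] = 0x3C, P[5] = 0xE2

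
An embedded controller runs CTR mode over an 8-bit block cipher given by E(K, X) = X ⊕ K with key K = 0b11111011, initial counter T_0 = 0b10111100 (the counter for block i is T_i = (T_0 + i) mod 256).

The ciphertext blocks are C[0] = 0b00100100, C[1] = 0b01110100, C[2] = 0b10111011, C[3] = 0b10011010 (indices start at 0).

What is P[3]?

CTR decryption: S_i = E(K, T_i) where T_i is the counter for block i; P_i = C_i ⊕ S_i.
P[3]: T = 0b10111111, S = E(K, T) = 0b01000100; 0b10011010 ⊕ 0b01000100 = 0b11011110.

P[3] = 0b11011110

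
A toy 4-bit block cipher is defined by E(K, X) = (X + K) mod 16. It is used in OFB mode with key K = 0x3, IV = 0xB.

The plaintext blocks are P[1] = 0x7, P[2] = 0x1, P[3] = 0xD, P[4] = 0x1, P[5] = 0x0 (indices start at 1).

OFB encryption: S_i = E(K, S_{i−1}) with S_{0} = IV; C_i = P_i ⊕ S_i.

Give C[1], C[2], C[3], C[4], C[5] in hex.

C[1] = 0x9, C[2] = 0x0, C[3] = 0x9, C[4] = 0x6, C[5] = 0xA

C[1]: S = E(K, 0xB) = 0xE; 0x7 ⊕ 0xE = 0x9.
C[2]: S = E(K, 0xE) = 0x1; 0x1 ⊕ 0x1 = 0x0.
C[3]: S = E(K, 0x1) = 0x4; 0xD ⊕ 0x4 = 0x9.
C[4]: S = E(K, 0x4) = 0x7; 0x1 ⊕ 0x7 = 0x6.
C[5]: S = E(K, 0x7) = 0xA; 0x0 ⊕ 0xA = 0xA.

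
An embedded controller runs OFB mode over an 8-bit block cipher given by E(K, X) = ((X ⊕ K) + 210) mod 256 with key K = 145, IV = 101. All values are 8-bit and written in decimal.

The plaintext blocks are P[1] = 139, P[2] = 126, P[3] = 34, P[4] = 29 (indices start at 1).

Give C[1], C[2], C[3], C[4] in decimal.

OFB encryption: S_i = E(K, S_{i−1}) with S_{0} = IV; C_i = P_i ⊕ S_i.
C[1]: S = E(K, 101) = 198; 139 ⊕ 198 = 77.
C[2]: S = E(K, 198) = 41; 126 ⊕ 41 = 87.
C[3]: S = E(K, 41) = 138; 34 ⊕ 138 = 168.
C[4]: S = E(K, 138) = 237; 29 ⊕ 237 = 240.

C[1] = 77, C[2] = 87, C[3] = 168, C[4] = 240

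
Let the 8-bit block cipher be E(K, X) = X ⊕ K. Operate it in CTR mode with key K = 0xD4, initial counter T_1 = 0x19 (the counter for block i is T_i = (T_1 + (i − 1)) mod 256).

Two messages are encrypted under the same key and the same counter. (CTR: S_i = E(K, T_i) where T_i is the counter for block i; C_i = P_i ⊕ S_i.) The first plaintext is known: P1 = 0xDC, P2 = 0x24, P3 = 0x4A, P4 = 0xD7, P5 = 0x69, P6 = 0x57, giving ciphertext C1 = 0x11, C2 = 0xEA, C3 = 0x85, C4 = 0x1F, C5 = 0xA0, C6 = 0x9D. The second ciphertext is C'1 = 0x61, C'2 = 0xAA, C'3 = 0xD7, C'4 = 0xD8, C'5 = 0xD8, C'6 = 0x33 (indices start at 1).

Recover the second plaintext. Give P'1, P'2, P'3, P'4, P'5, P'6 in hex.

P'1 = 0xAC, P'2 = 0x64, P'3 = 0x18, P'4 = 0x10, P'5 = 0x11, P'6 = 0xF9

In CTR with a reused counter, both messages share the same keystream S_i, so C_i ⊕ C'_i = P_i ⊕ P'_i and thus P'_i = P_i ⊕ C_i ⊕ C'_i.
P'1: 0xDC ⊕ 0x11 ⊕ 0x61 = 0xAC.
P'2: 0x24 ⊕ 0xEA ⊕ 0xAA = 0x64.
P'3: 0x4A ⊕ 0x85 ⊕ 0xD7 = 0x18.
P'4: 0xD7 ⊕ 0x1F ⊕ 0xD8 = 0x10.
P'5: 0x69 ⊕ 0xA0 ⊕ 0xD8 = 0x11.
P'6: 0x57 ⊕ 0x9D ⊕ 0x33 = 0xF9.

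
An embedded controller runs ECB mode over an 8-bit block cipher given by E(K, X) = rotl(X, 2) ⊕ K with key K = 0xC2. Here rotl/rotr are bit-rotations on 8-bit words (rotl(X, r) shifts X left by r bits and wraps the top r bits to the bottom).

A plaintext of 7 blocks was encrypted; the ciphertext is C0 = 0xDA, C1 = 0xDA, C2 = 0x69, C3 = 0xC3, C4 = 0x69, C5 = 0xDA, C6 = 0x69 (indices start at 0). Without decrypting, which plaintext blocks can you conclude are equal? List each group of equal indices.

ECB encrypts each block independently with the same key, so equal ciphertext blocks imply equal plaintext blocks.
C0 = C1 = C5 = 0xDA, so P0 = P1 = P5.
C2 = C4 = C6 = 0x69, so P2 = P4 = P6.

P0 = P1 = P5; P2 = P4 = P6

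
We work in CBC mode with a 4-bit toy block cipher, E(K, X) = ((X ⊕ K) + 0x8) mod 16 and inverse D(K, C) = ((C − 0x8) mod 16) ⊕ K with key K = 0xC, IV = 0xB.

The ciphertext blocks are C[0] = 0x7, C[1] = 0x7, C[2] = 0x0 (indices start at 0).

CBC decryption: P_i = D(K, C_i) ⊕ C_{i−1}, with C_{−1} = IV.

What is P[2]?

P[2]: D(K, 0x0) = 0x4; 0x4 ⊕ 0x7 = 0x3.

P[2] = 0x3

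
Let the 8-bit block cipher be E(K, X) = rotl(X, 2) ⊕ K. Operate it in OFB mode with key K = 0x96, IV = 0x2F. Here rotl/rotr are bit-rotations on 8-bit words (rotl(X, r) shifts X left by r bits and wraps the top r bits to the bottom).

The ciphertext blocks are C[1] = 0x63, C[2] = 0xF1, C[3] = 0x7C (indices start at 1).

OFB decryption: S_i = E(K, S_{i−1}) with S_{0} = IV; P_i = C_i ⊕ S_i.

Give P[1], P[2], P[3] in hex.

P[1] = 0x49, P[2] = 0xCF, P[3] = 0x12

P[1]: S = E(K, 0x2F) = 0x2A; 0x63 ⊕ 0x2A = 0x49.
P[2]: S = E(K, 0x2A) = 0x3E; 0xF1 ⊕ 0x3E = 0xCF.
P[3]: S = E(K, 0x3E) = 0x6E; 0x7C ⊕ 0x6E = 0x12.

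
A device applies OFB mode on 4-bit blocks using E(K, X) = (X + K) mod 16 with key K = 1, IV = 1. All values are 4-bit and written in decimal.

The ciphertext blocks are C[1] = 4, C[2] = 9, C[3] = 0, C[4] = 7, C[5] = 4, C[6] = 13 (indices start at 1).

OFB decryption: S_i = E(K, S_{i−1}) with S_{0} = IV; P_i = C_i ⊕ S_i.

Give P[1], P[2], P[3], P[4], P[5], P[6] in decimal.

P[1]: S = E(K, 1) = 2; 4 ⊕ 2 = 6.
P[2]: S = E(K, 2) = 3; 9 ⊕ 3 = 10.
P[3]: S = E(K, 3) = 4; 0 ⊕ 4 = 4.
P[4]: S = E(K, 4) = 5; 7 ⊕ 5 = 2.
P[5]: S = E(K, 5) = 6; 4 ⊕ 6 = 2.
P[6]: S = E(K, 6) = 7; 13 ⊕ 7 = 10.

P[1] = 6, P[2] = 10, P[3] = 4, P[4] = 2, P[5] = 2, P[6] = 10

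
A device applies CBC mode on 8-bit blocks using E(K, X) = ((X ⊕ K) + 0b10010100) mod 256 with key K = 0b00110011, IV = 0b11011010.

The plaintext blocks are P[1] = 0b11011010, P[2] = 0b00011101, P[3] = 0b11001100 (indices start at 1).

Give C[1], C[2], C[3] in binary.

CBC encryption: C_i = E(K, P_i ⊕ C_{i−1}), with C_{0} = IV.
C[1]: P[1] ⊕ 0b11011010 = 0b00000000; E(K, 0b00000000) = 0b11000111.
C[2]: P[2] ⊕ 0b11000111 = 0b11011010; E(K, 0b11011010) = 0b01111101.
C[3]: P[3] ⊕ 0b01111101 = 0b10110001; E(K, 0b10110001) = 0b00010110.

C[1] = 0b11000111, C[2] = 0b01111101, C[3] = 0b00010110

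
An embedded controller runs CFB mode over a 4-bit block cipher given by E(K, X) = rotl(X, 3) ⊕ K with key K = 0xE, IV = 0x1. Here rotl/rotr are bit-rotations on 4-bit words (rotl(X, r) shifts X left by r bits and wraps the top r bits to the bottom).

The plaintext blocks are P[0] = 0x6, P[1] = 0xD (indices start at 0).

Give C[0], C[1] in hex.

CFB encryption: C_i = P_i ⊕ E(K, C_{i−1}), with C_{−1} = IV.
C[0]: E(K, 0x1) = 0x6; 0x6 ⊕ 0x6 = 0x0.
C[1]: E(K, 0x0) = 0xE; 0xD ⊕ 0xE = 0x3.

C[0] = 0x0, C[1] = 0x3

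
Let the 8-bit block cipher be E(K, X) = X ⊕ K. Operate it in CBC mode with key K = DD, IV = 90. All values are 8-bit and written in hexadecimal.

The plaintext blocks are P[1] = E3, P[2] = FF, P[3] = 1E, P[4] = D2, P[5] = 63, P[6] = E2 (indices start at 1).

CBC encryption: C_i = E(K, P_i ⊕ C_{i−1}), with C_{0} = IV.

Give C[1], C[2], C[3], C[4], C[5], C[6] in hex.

C[1] = AE, C[2] = 8C, C[3] = 4F, C[4] = 40, C[5] = FE, C[6] = C1

C[1]: P[1] ⊕ 90 = 73; E(K, 73) = AE.
C[2]: P[2] ⊕ AE = 51; E(K, 51) = 8C.
C[3]: P[3] ⊕ 8C = 92; E(K, 92) = 4F.
C[4]: P[4] ⊕ 4F = 9D; E(K, 9D) = 40.
C[5]: P[5] ⊕ 40 = 23; E(K, 23) = FE.
C[6]: P[6] ⊕ FE = 1C; E(K, 1C) = C1.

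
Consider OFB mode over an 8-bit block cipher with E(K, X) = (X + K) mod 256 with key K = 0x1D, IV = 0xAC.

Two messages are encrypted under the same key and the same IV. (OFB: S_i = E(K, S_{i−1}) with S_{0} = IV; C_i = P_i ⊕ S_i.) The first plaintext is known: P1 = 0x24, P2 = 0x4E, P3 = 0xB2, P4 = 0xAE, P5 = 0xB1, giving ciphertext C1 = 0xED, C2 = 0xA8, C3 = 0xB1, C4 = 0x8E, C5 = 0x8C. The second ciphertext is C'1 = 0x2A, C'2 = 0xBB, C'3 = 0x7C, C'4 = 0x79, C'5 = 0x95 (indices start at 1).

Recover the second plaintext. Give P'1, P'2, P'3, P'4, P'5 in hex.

P'1 = 0xE3, P'2 = 0x5D, P'3 = 0x7F, P'4 = 0x59, P'5 = 0xA8

In OFB with a reused IV, both messages share the same keystream S_i, so C_i ⊕ C'_i = P_i ⊕ P'_i and thus P'_i = P_i ⊕ C_i ⊕ C'_i.
P'1: 0x24 ⊕ 0xED ⊕ 0x2A = 0xE3.
P'2: 0x4E ⊕ 0xA8 ⊕ 0xBB = 0x5D.
P'3: 0xB2 ⊕ 0xB1 ⊕ 0x7C = 0x7F.
P'4: 0xAE ⊕ 0x8E ⊕ 0x79 = 0x59.
P'5: 0xB1 ⊕ 0x8C ⊕ 0x95 = 0xA8.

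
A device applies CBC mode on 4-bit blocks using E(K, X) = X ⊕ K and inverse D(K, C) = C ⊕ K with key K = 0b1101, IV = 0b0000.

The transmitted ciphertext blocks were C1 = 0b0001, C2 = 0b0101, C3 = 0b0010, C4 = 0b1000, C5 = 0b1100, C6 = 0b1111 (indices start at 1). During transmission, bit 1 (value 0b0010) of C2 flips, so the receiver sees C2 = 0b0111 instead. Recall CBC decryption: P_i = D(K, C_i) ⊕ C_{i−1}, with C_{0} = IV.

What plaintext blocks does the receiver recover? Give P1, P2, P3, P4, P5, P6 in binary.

Only C2 changed, to 0b0111. In CBC, a change in C_i garbles P_i and flips the same bit in P_{i+1}. Decrypting the received ciphertext:
P1: D(K, 0b0001) = 0b1100; 0b1100 ⊕ 0b0000 = 0b1100.
P2: D(K, 0b0111) = 0b1010; 0b1010 ⊕ 0b0001 = 0b1011.
P3: D(K, 0b0010) = 0b1111; 0b1111 ⊕ 0b0111 = 0b1000.
P4: D(K, 0b1000) = 0b0101; 0b0101 ⊕ 0b0010 = 0b0111.
P5: D(K, 0b1100) = 0b0001; 0b0001 ⊕ 0b1000 = 0b1001.
P6: D(K, 0b1111) = 0b0010; 0b0010 ⊕ 0b1100 = 0b1110.
Blocks that differ from the original plaintext: P2, P3.

P1 = 0b1100, P2 = 0b1011, P3 = 0b1000, P4 = 0b0111, P5 = 0b1001, P6 = 0b1110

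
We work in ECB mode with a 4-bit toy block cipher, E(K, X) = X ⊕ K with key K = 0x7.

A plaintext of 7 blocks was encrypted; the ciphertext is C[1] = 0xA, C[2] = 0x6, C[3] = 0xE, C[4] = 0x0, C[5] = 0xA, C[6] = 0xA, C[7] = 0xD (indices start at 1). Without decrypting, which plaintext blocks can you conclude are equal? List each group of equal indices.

ECB encrypts each block independently with the same key, so equal ciphertext blocks imply equal plaintext blocks.
C[1] = C[5] = C[6] = 0xA, so P[1] = P[5] = P[6].

P[1] = P[5] = P[6]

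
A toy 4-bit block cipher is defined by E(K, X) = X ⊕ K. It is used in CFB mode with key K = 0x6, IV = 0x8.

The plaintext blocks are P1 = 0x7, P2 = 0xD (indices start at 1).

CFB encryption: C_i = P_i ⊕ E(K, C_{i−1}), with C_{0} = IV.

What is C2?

C2 = 0x2

C1: E(K, 0x8) = 0xE; 0x7 ⊕ 0xE = 0x9.
C2: E(K, 0x9) = 0xF; 0xD ⊕ 0xF = 0x2.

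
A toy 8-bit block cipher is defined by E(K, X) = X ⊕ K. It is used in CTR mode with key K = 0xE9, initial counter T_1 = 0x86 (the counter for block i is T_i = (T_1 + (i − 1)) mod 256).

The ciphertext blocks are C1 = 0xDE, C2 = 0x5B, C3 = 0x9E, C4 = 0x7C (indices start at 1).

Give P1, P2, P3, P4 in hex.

P1 = 0xB1, P2 = 0x35, P3 = 0xFF, P4 = 0x1C

CTR decryption: S_i = E(K, T_i) where T_i is the counter for block i; P_i = C_i ⊕ S_i.
P1: T = 0x86, S = E(K, T) = 0x6F; 0xDE ⊕ 0x6F = 0xB1.
P2: T = 0x87, S = E(K, T) = 0x6E; 0x5B ⊕ 0x6E = 0x35.
P3: T = 0x88, S = E(K, T) = 0x61; 0x9E ⊕ 0x61 = 0xFF.
P4: T = 0x89, S = E(K, T) = 0x60; 0x7C ⊕ 0x60 = 0x1C.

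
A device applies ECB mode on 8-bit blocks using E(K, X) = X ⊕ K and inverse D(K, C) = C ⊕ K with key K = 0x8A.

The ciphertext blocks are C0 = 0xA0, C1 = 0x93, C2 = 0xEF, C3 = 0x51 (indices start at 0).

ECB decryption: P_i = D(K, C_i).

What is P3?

P3: D(K, 0x51) = 0xDB.

P3 = 0xDB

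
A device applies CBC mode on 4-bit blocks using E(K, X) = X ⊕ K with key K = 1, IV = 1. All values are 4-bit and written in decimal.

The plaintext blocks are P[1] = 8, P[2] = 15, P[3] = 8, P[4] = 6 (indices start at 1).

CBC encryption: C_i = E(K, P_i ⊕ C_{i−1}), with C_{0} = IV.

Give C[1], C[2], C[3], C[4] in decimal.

C[1]: P[1] ⊕ 1 = 9; E(K, 9) = 8.
C[2]: P[2] ⊕ 8 = 7; E(K, 7) = 6.
C[3]: P[3] ⊕ 6 = 14; E(K, 14) = 15.
C[4]: P[4] ⊕ 15 = 9; E(K, 9) = 8.

C[1] = 8, C[2] = 6, C[3] = 15, C[4] = 8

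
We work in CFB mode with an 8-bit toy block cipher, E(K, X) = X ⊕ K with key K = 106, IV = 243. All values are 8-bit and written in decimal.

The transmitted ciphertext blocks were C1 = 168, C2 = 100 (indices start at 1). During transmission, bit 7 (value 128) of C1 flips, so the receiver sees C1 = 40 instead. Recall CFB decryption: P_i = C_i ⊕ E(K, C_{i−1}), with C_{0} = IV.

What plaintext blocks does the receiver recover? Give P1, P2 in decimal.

P1 = 177, P2 = 38

Only C1 changed, to 40. In CFB, a change in C_i flips the same bit in P_i and garbles P_{i+1}. Decrypting the received ciphertext:
P1: E(K, 243) = 153; 40 ⊕ 153 = 177.
P2: E(K, 40) = 66; 100 ⊕ 66 = 38.
Blocks that differ from the original plaintext: P1, P2.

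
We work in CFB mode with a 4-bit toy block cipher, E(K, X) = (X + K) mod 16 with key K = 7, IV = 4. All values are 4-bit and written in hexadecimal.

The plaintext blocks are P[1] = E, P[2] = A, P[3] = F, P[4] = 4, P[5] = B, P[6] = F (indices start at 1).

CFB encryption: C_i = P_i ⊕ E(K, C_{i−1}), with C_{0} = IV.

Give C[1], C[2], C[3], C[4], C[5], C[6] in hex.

C[1] = 5, C[2] = 6, C[3] = 2, C[4] = D, C[5] = F, C[6] = 9

C[1]: E(K, 4) = B; E ⊕ B = 5.
C[2]: E(K, 5) = C; A ⊕ C = 6.
C[3]: E(K, 6) = D; F ⊕ D = 2.
C[4]: E(K, 2) = 9; 4 ⊕ 9 = D.
C[5]: E(K, D) = 4; B ⊕ 4 = F.
C[6]: E(K, F) = 6; F ⊕ 6 = 9.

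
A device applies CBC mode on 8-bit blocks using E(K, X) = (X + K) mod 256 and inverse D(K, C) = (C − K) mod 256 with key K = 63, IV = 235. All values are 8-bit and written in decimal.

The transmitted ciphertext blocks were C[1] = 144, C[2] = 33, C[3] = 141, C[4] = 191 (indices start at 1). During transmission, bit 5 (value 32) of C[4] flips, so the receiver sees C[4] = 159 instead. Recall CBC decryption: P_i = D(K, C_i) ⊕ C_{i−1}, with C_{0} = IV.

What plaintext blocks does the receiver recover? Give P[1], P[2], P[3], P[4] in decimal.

P[1] = 186, P[2] = 114, P[3] = 111, P[4] = 237

Only C[4] changed, to 159. In CBC, a change in C_i garbles P_i and flips the same bit in P_{i+1}. Decrypting the received ciphertext:
P[1]: D(K, 144) = 81; 81 ⊕ 235 = 186.
P[2]: D(K, 33) = 226; 226 ⊕ 144 = 114.
P[3]: D(K, 141) = 78; 78 ⊕ 33 = 111.
P[4]: D(K, 159) = 96; 96 ⊕ 141 = 237.
Blocks that differ from the original plaintext: P[4].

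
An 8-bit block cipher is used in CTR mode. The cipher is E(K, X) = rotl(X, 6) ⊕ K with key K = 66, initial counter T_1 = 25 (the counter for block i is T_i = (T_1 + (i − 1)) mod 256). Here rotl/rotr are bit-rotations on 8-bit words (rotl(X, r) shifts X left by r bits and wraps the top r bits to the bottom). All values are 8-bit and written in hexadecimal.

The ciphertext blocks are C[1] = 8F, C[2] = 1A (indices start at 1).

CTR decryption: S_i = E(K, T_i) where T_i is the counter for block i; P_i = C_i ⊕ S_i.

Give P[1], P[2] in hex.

P[1]: T = 25, S = E(K, T) = 2F; 8F ⊕ 2F = A0.
P[2]: T = 26, S = E(K, T) = EF; 1A ⊕ EF = F5.

P[1] = A0, P[2] = F5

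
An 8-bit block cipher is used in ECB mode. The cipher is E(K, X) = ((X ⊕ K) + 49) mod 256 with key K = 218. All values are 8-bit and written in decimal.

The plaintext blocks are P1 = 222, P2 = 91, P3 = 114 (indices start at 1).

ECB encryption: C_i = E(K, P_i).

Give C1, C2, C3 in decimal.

C1: E(K, 222) = 53.
C2: E(K, 91) = 178.
C3: E(K, 114) = 217.

C1 = 53, C2 = 178, C3 = 217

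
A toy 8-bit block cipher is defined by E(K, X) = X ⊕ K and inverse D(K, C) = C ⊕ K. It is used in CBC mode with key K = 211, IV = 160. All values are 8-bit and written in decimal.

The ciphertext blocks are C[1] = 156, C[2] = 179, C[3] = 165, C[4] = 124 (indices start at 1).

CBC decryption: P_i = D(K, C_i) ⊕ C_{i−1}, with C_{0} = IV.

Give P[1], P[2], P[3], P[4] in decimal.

P[1] = 239, P[2] = 252, P[3] = 197, P[4] = 10

P[1]: D(K, 156) = 79; 79 ⊕ 160 = 239.
P[2]: D(K, 179) = 96; 96 ⊕ 156 = 252.
P[3]: D(K, 165) = 118; 118 ⊕ 179 = 197.
P[4]: D(K, 124) = 175; 175 ⊕ 165 = 10.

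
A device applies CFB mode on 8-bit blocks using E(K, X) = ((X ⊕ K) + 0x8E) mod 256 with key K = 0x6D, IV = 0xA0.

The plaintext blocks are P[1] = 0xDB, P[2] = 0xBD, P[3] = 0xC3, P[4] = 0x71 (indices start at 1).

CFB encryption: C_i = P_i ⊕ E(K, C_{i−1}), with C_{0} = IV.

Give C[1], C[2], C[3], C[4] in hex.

C[1] = 0x80, C[2] = 0xC6, C[3] = 0xFA, C[4] = 0x54

C[1]: E(K, 0xA0) = 0x5B; 0xDB ⊕ 0x5B = 0x80.
C[2]: E(K, 0x80) = 0x7B; 0xBD ⊕ 0x7B = 0xC6.
C[3]: E(K, 0xC6) = 0x39; 0xC3 ⊕ 0x39 = 0xFA.
C[4]: E(K, 0xFA) = 0x25; 0x71 ⊕ 0x25 = 0x54.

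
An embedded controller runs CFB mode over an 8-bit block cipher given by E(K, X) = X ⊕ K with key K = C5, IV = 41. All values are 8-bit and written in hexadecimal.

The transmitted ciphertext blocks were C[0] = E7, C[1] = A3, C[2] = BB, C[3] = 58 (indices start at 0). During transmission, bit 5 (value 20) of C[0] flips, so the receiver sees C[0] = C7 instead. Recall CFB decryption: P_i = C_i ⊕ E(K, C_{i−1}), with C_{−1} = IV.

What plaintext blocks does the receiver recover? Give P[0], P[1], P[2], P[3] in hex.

P[0] = 43, P[1] = A1, P[2] = DD, P[3] = 26

Only C[0] changed, to C7. In CFB, a change in C_i flips the same bit in P_i and garbles P_{i+1}. Decrypting the received ciphertext:
P[0]: E(K, 41) = 84; C7 ⊕ 84 = 43.
P[1]: E(K, C7) = 02; A3 ⊕ 02 = A1.
P[2]: E(K, A3) = 66; BB ⊕ 66 = DD.
P[3]: E(K, BB) = 7E; 58 ⊕ 7E = 26.
Blocks that differ from the original plaintext: P[0], P[1].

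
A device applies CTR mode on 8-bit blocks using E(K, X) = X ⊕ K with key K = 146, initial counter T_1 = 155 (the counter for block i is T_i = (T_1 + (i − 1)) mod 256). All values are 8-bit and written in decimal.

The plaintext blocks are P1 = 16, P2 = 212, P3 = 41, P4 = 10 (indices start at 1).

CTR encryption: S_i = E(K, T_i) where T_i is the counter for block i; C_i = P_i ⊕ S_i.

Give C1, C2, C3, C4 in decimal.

C1: T = 155, S = E(K, T) = 9; 16 ⊕ 9 = 25.
C2: T = 156, S = E(K, T) = 14; 212 ⊕ 14 = 218.
C3: T = 157, S = E(K, T) = 15; 41 ⊕ 15 = 38.
C4: T = 158, S = E(K, T) = 12; 10 ⊕ 12 = 6.

C1 = 25, C2 = 218, C3 = 38, C4 = 6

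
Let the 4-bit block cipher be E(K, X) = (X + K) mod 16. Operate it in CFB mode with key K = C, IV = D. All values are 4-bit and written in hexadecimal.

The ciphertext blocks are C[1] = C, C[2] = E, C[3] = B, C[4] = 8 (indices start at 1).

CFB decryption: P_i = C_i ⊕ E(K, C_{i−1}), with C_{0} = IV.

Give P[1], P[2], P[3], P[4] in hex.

P[1]: E(K, D) = 9; C ⊕ 9 = 5.
P[2]: E(K, C) = 8; E ⊕ 8 = 6.
P[3]: E(K, E) = A; B ⊕ A = 1.
P[4]: E(K, B) = 7; 8 ⊕ 7 = F.

P[1] = 5, P[2] = 6, P[3] = 1, P[4] = F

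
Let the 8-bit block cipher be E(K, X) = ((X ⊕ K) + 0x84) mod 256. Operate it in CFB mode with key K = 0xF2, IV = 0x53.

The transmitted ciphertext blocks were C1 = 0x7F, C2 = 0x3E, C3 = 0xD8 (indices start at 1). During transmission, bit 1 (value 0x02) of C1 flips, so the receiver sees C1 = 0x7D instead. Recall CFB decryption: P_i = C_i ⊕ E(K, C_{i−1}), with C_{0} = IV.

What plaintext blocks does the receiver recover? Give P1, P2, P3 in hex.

P1 = 0x58, P2 = 0x2D, P3 = 0x88

Only C1 changed, to 0x7D. In CFB, a change in C_i flips the same bit in P_i and garbles P_{i+1}. Decrypting the received ciphertext:
P1: E(K, 0x53) = 0x25; 0x7D ⊕ 0x25 = 0x58.
P2: E(K, 0x7D) = 0x13; 0x3E ⊕ 0x13 = 0x2D.
P3: E(K, 0x3E) = 0x50; 0xD8 ⊕ 0x50 = 0x88.
Blocks that differ from the original plaintext: P1, P2.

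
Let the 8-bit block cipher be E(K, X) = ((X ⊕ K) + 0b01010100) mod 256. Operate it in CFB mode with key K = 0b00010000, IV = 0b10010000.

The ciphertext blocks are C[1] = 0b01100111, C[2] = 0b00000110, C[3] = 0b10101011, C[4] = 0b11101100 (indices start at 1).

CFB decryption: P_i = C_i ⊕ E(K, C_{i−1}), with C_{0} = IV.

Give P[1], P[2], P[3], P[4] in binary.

P[1]: E(K, 0b10010000) = 0b11010100; 0b01100111 ⊕ 0b11010100 = 0b10110011.
P[2]: E(K, 0b01100111) = 0b11001011; 0b00000110 ⊕ 0b11001011 = 0b11001101.
P[3]: E(K, 0b00000110) = 0b01101010; 0b10101011 ⊕ 0b01101010 = 0b11000001.
P[4]: E(K, 0b10101011) = 0b00001111; 0b11101100 ⊕ 0b00001111 = 0b11100011.

P[1] = 0b10110011, P[2] = 0b11001101, P[3] = 0b11000001, P[4] = 0b11100011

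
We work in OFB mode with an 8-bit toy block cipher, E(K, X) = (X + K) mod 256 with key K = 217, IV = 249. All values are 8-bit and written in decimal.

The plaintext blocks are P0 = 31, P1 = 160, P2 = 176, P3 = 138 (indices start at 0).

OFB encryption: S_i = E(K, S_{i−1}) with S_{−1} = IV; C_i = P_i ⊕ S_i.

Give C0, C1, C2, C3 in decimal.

C0: S = E(K, 249) = 210; 31 ⊕ 210 = 205.
C1: S = E(K, 210) = 171; 160 ⊕ 171 = 11.
C2: S = E(K, 171) = 132; 176 ⊕ 132 = 52.
C3: S = E(K, 132) = 93; 138 ⊕ 93 = 215.

C0 = 205, C1 = 11, C2 = 52, C3 = 215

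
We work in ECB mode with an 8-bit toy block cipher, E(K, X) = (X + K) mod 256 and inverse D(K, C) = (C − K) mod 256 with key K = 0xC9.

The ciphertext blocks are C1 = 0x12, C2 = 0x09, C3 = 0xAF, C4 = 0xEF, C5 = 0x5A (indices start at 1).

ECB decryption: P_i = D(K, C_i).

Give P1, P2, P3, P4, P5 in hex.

P1: D(K, 0x12) = 0x49.
P2: D(K, 0x09) = 0x40.
P3: D(K, 0xAF) = 0xE6.
P4: D(K, 0xEF) = 0x26.
P5: D(K, 0x5A) = 0x91.

P1 = 0x49, P2 = 0x40, P3 = 0xE6, P4 = 0x26, P5 = 0x91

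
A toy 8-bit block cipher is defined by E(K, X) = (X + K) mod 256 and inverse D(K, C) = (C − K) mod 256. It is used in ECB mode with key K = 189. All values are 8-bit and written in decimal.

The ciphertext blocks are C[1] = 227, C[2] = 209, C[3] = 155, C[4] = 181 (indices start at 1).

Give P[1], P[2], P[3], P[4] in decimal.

P[1] = 38, P[2] = 20, P[3] = 222, P[4] = 248

ECB decryption: P_i = D(K, C_i).
P[1]: D(K, 227) = 38.
P[2]: D(K, 209) = 20.
P[3]: D(K, 155) = 222.
P[4]: D(K, 181) = 248.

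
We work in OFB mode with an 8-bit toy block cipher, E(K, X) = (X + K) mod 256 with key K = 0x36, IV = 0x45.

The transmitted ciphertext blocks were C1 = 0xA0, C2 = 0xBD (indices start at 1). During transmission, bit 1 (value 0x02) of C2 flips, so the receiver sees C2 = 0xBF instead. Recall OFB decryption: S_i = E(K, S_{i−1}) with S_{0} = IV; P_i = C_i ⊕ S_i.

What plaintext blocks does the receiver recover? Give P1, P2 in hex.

P1 = 0xDB, P2 = 0x0E

Only C2 changed, to 0xBF. In OFB, a change in C_i flips the same bit in P_i only; the keystream is unaffected. Decrypting the received ciphertext:
P1: S = E(K, 0x45) = 0x7B; 0xA0 ⊕ 0x7B = 0xDB.
P2: S = E(K, 0x7B) = 0xB1; 0xBF ⊕ 0xB1 = 0x0E.
Blocks that differ from the original plaintext: P2.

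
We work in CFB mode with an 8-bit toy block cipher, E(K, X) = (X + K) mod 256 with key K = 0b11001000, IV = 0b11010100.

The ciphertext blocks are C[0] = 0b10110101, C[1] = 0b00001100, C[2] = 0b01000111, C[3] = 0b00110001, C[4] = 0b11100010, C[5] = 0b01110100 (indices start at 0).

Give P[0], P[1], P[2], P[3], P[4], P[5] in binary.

CFB decryption: P_i = C_i ⊕ E(K, C_{i−1}), with C_{−1} = IV.
P[0]: E(K, 0b11010100) = 0b10011100; 0b10110101 ⊕ 0b10011100 = 0b00101001.
P[1]: E(K, 0b10110101) = 0b01111101; 0b00001100 ⊕ 0b01111101 = 0b01110001.
P[2]: E(K, 0b00001100) = 0b11010100; 0b01000111 ⊕ 0b11010100 = 0b10010011.
P[3]: E(K, 0b01000111) = 0b00001111; 0b00110001 ⊕ 0b00001111 = 0b00111110.
P[4]: E(K, 0b00110001) = 0b11111001; 0b11100010 ⊕ 0b11111001 = 0b00011011.
P[5]: E(K, 0b11100010) = 0b10101010; 0b01110100 ⊕ 0b10101010 = 0b11011110.

P[0] = 0b00101001, P[1] = 0b01110001, P[2] = 0b10010011, P[3] = 0b00111110, P[4] = 0b00011011, P[5] = 0b11011110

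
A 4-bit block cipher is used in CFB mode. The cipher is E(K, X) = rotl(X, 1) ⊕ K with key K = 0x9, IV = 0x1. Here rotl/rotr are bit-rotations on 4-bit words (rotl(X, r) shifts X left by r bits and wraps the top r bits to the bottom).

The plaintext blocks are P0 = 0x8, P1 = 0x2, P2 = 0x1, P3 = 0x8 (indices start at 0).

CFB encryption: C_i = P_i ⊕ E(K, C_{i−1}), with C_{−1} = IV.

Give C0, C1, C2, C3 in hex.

C0 = 0x3, C1 = 0xD, C2 = 0x3, C3 = 0x7

C0: E(K, 0x1) = 0xB; 0x8 ⊕ 0xB = 0x3.
C1: E(K, 0x3) = 0xF; 0x2 ⊕ 0xF = 0xD.
C2: E(K, 0xD) = 0x2; 0x1 ⊕ 0x2 = 0x3.
C3: E(K, 0x3) = 0xF; 0x8 ⊕ 0xF = 0x7.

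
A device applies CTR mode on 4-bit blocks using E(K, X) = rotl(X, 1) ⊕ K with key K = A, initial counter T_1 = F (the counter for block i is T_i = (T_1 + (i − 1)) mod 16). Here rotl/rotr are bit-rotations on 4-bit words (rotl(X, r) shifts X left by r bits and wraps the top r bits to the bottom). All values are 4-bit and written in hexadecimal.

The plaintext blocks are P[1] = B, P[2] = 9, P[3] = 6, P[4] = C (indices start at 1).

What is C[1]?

C[1] = E

CTR encryption: S_i = E(K, T_i) where T_i is the counter for block i; C_i = P_i ⊕ S_i.
C[1]: T = F, S = E(K, T) = 5; B ⊕ 5 = E.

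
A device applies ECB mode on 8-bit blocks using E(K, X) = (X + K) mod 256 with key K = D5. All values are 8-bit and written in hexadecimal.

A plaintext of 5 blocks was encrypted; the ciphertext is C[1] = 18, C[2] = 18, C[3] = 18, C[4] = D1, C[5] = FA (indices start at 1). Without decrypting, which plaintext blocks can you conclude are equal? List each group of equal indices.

P[1] = P[2] = P[3]

ECB encrypts each block independently with the same key, so equal ciphertext blocks imply equal plaintext blocks.
C[1] = C[2] = C[3] = 18, so P[1] = P[2] = P[3].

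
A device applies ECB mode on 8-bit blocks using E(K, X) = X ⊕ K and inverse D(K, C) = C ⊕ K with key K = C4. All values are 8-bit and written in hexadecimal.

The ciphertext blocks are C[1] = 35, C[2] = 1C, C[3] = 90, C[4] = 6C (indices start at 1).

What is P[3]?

ECB decryption: P_i = D(K, C_i).
P[3]: D(K, 90) = 54.

P[3] = 54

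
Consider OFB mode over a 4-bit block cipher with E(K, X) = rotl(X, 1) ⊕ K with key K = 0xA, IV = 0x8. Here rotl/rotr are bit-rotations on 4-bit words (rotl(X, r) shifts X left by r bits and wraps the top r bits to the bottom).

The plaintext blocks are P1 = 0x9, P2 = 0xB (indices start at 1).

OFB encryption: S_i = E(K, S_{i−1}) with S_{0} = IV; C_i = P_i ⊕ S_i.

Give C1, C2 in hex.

C1 = 0x2, C2 = 0x6

C1: S = E(K, 0x8) = 0xB; 0x9 ⊕ 0xB = 0x2.
C2: S = E(K, 0xB) = 0xD; 0xB ⊕ 0xD = 0x6.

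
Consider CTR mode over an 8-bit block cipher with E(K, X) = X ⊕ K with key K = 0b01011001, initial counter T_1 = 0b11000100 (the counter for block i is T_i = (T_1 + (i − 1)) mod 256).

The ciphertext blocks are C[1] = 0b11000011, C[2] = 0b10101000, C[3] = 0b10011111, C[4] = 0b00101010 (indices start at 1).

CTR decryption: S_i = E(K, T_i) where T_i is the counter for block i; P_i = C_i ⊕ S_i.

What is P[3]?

P[3] = 0b00000000

P[3]: T = 0b11000110, S = E(K, T) = 0b10011111; 0b10011111 ⊕ 0b10011111 = 0b00000000.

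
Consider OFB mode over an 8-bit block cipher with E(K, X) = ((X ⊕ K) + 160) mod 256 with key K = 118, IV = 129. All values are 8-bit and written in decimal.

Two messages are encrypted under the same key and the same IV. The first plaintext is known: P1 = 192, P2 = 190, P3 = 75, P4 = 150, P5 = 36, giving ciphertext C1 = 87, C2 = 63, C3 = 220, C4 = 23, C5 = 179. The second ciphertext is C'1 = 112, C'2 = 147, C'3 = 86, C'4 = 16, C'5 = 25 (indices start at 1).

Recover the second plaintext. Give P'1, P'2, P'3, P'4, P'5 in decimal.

P'1 = 231, P'2 = 18, P'3 = 193, P'4 = 145, P'5 = 142

In OFB with a reused IV, both messages share the same keystream S_i, so C_i ⊕ C'_i = P_i ⊕ P'_i and thus P'_i = P_i ⊕ C_i ⊕ C'_i.
P'1: 192 ⊕ 87 ⊕ 112 = 231.
P'2: 190 ⊕ 63 ⊕ 147 = 18.
P'3: 75 ⊕ 220 ⊕ 86 = 193.
P'4: 150 ⊕ 23 ⊕ 16 = 145.
P'5: 36 ⊕ 179 ⊕ 25 = 142.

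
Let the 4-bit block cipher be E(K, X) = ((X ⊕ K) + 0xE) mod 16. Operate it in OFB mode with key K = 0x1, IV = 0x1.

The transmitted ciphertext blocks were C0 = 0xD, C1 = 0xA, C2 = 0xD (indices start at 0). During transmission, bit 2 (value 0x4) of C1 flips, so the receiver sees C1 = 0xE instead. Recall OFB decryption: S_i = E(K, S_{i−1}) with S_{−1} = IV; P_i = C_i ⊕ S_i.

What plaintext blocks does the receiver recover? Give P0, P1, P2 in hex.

Only C1 changed, to 0xE. In OFB, a change in C_i flips the same bit in P_i only; the keystream is unaffected. Decrypting the received ciphertext:
P0: S = E(K, 0x1) = 0xE; 0xD ⊕ 0xE = 0x3.
P1: S = E(K, 0xE) = 0xD; 0xE ⊕ 0xD = 0x3.
P2: S = E(K, 0xD) = 0xA; 0xD ⊕ 0xA = 0x7.
Blocks that differ from the original plaintext: P1.

P0 = 0x3, P1 = 0x3, P2 = 0x7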